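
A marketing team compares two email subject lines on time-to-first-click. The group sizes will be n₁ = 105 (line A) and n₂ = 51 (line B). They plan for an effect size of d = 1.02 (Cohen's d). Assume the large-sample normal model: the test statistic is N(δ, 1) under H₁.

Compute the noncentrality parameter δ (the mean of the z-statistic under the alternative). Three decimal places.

The noncentrality parameter scales effect size by the design's sample-size factor: δ = d / √(1/n₁ + 1/n₂) = 1.02 / √(1/105 + 1/51) = 5.9761

δ ≈ 5.976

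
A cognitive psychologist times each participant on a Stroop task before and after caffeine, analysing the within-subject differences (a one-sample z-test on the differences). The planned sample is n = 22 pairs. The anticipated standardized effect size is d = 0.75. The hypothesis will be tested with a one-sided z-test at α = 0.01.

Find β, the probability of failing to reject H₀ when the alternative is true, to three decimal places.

β ≈ 0.117

Noncentrality parameter: λ = d·√n = 0.75 × √22 = 3.5178
Critical value for a one-sided test at α = 0.01: z_α = 2.326.
Power = P(Z > 2.326 − λ) = Φ(1.191) = 0.8833.
Type II error: β = 1 − power = 1 − 0.8833 = 0.1167.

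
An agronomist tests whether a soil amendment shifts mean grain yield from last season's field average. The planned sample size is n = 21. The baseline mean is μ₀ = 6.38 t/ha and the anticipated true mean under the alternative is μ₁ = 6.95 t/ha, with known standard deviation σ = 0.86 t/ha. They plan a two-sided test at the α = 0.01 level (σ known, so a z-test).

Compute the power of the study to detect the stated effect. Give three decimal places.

Power ≈ 0.678

Standardized effect: d = |μ₁ − μ₀| / σ = |6.95 − 6.38| / 0.86 = 0.6628
Noncentrality parameter: δ = d·√n = 0.6628 × √21 = 3.0373
Two-sided α = 0.01 → critical value z_{0.005} = 2.576.
Power = Φ(δ − 2.576) + Φ(−δ − 2.576) = Φ(0.461) + Φ(-5.613) = 0.6778 + 0.0000 = 0.6778.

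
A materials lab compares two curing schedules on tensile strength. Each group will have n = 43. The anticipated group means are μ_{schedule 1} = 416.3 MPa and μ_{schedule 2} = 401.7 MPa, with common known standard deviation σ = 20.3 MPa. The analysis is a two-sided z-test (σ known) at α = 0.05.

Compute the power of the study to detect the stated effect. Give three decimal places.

Standardized effect: d = |μ_{schedule 1} − μ_{schedule 2}| / σ = |416.3 − 401.7| / 20.3 = 0.7192
Noncentrality parameter: δ = d·√(n/2) = 0.7192 × √(43/2) = 3.3348
Two-sided α = 0.05 → critical value z_{0.025} = 1.960.
Power = Φ(δ − 1.960) + Φ(−δ − 1.960) = Φ(1.375) + Φ(-5.295) = 0.9154 + 0.0000 = 0.9154.

Power ≈ 0.915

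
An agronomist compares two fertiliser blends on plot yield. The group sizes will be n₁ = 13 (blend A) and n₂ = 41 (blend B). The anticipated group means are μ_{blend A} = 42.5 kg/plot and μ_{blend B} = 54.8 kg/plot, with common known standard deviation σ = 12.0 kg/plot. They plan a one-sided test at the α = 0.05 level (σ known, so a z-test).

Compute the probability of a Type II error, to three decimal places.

β ≈ 0.058

Standardized effect: d = |μ_{blend A} − μ_{blend B}| / σ = |42.5 − 54.8| / 12.0 = 1.0250
Noncentrality parameter: δ = d / √(1/n₁ + 1/n₂) = 1.0250 / √(1/13 + 1/41) = 3.2203
One-sided α = 0.05 → critical value z_{0.05} = 1.645.
Power = Φ(δ − 1.645) = Φ(1.575) = 0.9424.
Type II error: β = 1 − power = 1 − 0.9424 = 0.0576.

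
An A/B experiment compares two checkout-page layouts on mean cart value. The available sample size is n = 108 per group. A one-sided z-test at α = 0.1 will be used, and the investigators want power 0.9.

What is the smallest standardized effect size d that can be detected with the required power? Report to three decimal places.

Need Φ(δ − 1.282) = 0.9, so δ = 1.282 + 1.282 = 2.563.
δ = d·√(n/2) ⇒ d = δ/√(n/2) = 2.563/√(108/2) = 0.3488.

d ≈ 0.349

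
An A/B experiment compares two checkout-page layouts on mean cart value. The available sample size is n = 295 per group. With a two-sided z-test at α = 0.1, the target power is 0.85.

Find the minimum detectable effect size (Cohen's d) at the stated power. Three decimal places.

d ≈ 0.221

Required noncentrality: δ = z_{0.05} + z_{0.15} = 1.645 + 1.036 = 2.681.
(The second rejection-region term Φ(−δ − z_{α/2}) is negligible and dropped.)
δ = d·√(n/2) ⇒ d = δ/√(n/2) = 2.681/√(295/2) = 0.2208.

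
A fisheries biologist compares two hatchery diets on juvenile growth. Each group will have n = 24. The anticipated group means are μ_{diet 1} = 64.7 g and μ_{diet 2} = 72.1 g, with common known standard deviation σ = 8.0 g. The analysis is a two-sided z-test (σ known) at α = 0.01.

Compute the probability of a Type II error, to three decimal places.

Standardized effect: d = |μ_{diet 1} − μ_{diet 2}| / σ = |64.7 − 72.1| / 8.0 = 0.9250
Noncentrality parameter: λ = d·√(n/2) = 0.9250 × √(24/2) = 3.2043
Two-sided α = 0.01 → critical value z_{0.005} = 2.576.
Power = Φ(λ − 2.576) + Φ(−λ − 2.576) = Φ(0.628) + Φ(-5.780) = 0.7352 + 0.0000 = 0.7352.
Type II error: β = 1 − power = 1 − 0.7352 = 0.2648.

β ≈ 0.265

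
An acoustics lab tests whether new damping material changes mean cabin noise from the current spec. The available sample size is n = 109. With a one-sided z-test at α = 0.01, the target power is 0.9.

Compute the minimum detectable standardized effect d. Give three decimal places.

d ≈ 0.346

Required noncentrality: δ = z_{0.01} + z_{0.10} = 2.326 + 1.282 = 3.608.
δ = d·√n ⇒ d = δ/√n = 3.608/√109 = 0.3456.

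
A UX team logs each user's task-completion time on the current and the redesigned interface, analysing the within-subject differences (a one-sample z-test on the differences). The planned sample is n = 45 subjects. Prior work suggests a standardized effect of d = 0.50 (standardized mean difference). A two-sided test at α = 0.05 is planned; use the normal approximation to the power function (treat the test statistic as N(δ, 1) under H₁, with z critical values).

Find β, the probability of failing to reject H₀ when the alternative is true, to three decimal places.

Noncentrality parameter: δ = d·√n = 0.50 × √45 = 3.3541
Two-sided α = 0.05 → critical value z_{0.025} = 1.960.
Power = Φ(δ − 1.960) + Φ(−δ − 1.960) = Φ(1.394) + Φ(-5.314) = 0.9184 + 0.0000 = 0.9184.
Type II error: β = 1 − power = 1 − 0.9184 = 0.0816.

β ≈ 0.082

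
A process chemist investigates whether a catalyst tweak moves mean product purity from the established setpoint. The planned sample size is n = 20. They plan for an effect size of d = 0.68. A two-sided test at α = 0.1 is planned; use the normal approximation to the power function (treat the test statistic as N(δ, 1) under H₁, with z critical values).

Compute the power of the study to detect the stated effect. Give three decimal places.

Noncentrality parameter: δ = d·√n = 0.68 × √20 = 3.0411
Critical value for a two-sided test at α = 0.1: z_{α/2} = 1.645.
Power = Φ(δ − 1.645) + Φ(−δ − 1.645) = Φ(1.396) + Φ(-4.686) = 0.9187 + 0.0000 = 0.9187.

Power ≈ 0.919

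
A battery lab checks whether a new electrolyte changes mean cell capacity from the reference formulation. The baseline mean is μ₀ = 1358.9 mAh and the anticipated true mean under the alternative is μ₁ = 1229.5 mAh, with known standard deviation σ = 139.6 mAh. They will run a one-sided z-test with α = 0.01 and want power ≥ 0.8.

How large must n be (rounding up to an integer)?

Standardized effect: d = |μ₁ − μ₀| / σ = |1229.5 − 1358.9| / 139.6 = 0.9269
Set Φ(δ − 2.326) = 0.8; then δ − 2.326 = Φ⁻¹(0.8) = 0.842, giving δ = 3.168.
δ = d·√n ⇒ n = (δ/d)² = (3.168 / 0.9269)² = 11.68.
Rounding up, n = 12.

n = 12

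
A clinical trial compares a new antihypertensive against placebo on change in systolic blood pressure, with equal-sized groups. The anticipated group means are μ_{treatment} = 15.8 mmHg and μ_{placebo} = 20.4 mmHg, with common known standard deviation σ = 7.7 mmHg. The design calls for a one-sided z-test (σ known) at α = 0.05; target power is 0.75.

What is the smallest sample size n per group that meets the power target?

Standardized effect: d = |μ_{treatment} − μ_{placebo}| / σ = |15.8 − 20.4| / 7.7 = 0.5974
For power 0.75 need Φ(δ − z_{0.05}) = 0.75, so δ = z_{0.05} + z_{0.25} = 1.645 + 0.674 = 2.319.
δ = d·√(n/2) ⇒ n = 2(δ/d)² = 2 × (2.319 / 0.5974)² = 30.15.
Round up to the next whole unit.

n = 31 per group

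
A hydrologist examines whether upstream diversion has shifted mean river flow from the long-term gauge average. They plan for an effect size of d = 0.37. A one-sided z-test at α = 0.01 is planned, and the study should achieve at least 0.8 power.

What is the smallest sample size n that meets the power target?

n = 74

For power 0.8 need Φ(δ − z_{0.01}) = 0.8, so δ = z_{0.01} + z_{0.20} = 2.326 + 0.842 = 3.168.
δ = d·√n ⇒ n = (δ/d)² = (3.168 / 0.37)² = 73.31.
Round up to the next whole unit.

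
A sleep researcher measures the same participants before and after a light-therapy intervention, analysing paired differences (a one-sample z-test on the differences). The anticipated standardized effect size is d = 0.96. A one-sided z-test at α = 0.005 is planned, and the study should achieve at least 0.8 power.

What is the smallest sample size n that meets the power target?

Set Φ(δ − 2.576) = 0.8; then δ − 2.576 = Φ⁻¹(0.8) = 0.842, giving δ = 3.417.
δ = d·√n ⇒ n = (δ/d)² = (3.417 / 0.96)² = 12.67.
Rounding up, n = 13.

n = 13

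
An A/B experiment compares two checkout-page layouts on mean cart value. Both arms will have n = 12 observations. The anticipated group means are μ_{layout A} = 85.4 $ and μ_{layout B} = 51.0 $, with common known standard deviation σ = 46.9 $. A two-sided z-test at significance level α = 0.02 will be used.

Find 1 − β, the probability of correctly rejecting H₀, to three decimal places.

Standardized effect: d = |μ_{layout A} − μ_{layout B}| / σ = |85.4 − 51.0| / 46.9 = 0.7335
Noncentrality parameter: δ = d·√(n/2) = 0.7335 × √(12/2) = 1.7966
Critical value for a two-sided test at α = 0.02: z_{α/2} = 2.326.
Power = Φ(δ − 2.326) + Φ(−δ − 2.326) = Φ(-0.530) + Φ(-4.123) = 0.2982 + 0.0000 = 0.2982.

Power ≈ 0.298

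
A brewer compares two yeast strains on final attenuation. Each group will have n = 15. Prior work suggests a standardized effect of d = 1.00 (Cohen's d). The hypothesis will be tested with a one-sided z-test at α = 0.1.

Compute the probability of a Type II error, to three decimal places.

β ≈ 0.073

Noncentrality parameter: δ = d·√(n/2) = 1.00 × √(15/2) = 2.7386
Critical value for a one-sided test at α = 0.1: z_α = 1.282.
Power = P(Z > 1.282 − δ) = Φ(1.457) = 0.9275.
Type II error: β = 1 − power = 1 − 0.9275 = 0.0725.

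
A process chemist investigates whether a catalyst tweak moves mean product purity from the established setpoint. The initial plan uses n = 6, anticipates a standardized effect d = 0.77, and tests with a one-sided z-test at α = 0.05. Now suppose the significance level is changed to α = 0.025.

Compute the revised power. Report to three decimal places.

δ = d·√n = 0.77 × √6 = 1.8861 (unchanged). New critical value: z_{0.025} = 1.960.
Revised power = P(Z > 1.960 − δ) = Φ(-0.074) = 0.4706.

Power ≈ 0.471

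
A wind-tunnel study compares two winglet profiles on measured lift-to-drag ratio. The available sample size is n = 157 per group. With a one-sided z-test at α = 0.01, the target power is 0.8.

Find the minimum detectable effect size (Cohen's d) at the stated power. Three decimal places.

d ≈ 0.358

Required noncentrality: δ = z_{0.01} + z_{0.20} = 2.326 + 0.842 = 3.168.
δ = d·√(n/2) ⇒ d = δ/√(n/2) = 3.168/√(157/2) = 0.3576.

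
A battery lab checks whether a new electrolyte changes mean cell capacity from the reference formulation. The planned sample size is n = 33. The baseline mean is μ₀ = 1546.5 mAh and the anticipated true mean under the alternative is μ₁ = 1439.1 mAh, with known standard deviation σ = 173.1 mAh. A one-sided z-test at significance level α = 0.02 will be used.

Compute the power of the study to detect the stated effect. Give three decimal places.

Power ≈ 0.935

Standardized effect: d = |μ₁ − μ₀| / σ = |1439.1 − 1546.5| / 173.1 = 0.6205
Noncentrality parameter: δ = d·√n = 0.6205 × √33 = 3.5642
Critical value for a one-sided test at α = 0.02: z_α = 2.054.
Power = Φ(δ − 2.054) = Φ(1.510) = 0.9345.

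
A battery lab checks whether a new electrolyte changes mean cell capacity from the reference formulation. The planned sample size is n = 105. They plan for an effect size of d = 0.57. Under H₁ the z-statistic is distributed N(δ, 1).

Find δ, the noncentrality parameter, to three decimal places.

The noncentrality parameter scales effect size by the design's sample-size factor: δ = d·√n = 0.57 × √105 = 5.8408

δ ≈ 5.841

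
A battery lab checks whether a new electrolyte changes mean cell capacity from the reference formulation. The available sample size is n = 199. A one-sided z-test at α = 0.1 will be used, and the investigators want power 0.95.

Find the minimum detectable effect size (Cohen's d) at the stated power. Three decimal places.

d ≈ 0.207

Need Φ(δ − 1.282) = 0.95, so δ = 1.282 + 1.645 = 2.926.
δ = d·√n ⇒ d = δ/√n = 2.926/√199 = 0.2074.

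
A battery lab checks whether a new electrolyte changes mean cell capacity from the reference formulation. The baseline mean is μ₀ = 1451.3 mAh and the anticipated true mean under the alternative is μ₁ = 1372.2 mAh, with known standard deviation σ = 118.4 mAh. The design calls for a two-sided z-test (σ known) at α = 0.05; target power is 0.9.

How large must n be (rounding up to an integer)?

n = 24

Standardized effect: d = |μ₁ − μ₀| / σ = |1372.2 − 1451.3| / 118.4 = 0.6681
For power 0.9 need Φ(δ − z_{0.025}) = 0.9, so δ = z_{0.025} + z_{0.10} = 1.960 + 1.282 = 3.242.
(The Φ(−δ − z_{α/2}) term is vanishingly small for δ > 0 and is dropped in the standard sample-size formula.)
δ = d·√n ⇒ n = (δ/d)² = (3.242 / 0.6681)² = 23.54.
Rounding up, n = 24.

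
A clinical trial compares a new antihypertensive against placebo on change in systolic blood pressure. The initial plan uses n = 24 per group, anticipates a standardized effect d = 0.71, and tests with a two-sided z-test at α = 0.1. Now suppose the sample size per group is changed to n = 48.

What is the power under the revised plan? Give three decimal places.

Power ≈ 0.967

With n = 48 per group: δ = d·√(n/2) = 0.71 × √(48/2) = 3.4783. Critical value z_{0.05} = 1.645.
Revised power = Φ(δ − 1.645) + Φ(−δ − 1.645) = Φ(1.833) + Φ(-5.123) = 0.9666 + 0.0000 = 0.9666.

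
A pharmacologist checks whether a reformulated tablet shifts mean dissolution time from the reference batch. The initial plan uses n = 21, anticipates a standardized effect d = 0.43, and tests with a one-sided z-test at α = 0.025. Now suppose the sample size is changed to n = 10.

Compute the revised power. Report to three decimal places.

Power ≈ 0.274

With n = 10: δ = d·√n = 0.43 × √10 = 1.3598. Critical value z_{0.025} = 1.960.
Revised power = Φ(δ − 1.960) = Φ(-0.600) = 0.2742.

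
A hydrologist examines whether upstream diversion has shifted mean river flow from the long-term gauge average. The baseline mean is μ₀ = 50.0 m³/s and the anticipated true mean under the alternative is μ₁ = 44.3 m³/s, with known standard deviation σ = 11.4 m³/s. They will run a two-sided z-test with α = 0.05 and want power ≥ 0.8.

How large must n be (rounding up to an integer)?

Standardized effect: d = |μ₁ − μ₀| / σ = |44.3 − 50.0| / 11.4 = 0.5000
Set Φ(δ − 1.960) = 0.8; then δ − 1.960 = Φ⁻¹(0.8) = 0.842, giving δ = 2.802.
(For δ > 0 the lower-tail rejection region contributes negligibly to power, so the one-term inversion is standard.)
δ = d·√n ⇒ n = (δ/d)² = (2.802 / 0.5000)² = 31.40.
Rounding up, n = 32.

n = 32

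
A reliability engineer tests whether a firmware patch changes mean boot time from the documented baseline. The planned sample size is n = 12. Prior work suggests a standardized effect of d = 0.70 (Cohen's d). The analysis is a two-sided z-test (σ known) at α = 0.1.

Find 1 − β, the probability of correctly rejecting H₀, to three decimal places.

Power ≈ 0.782

Noncentrality parameter: δ = d·√n = 0.70 × √12 = 2.4249
Two-sided α = 0.1 → critical value z_{0.05} = 1.645.
Power = Φ(δ − 1.645) + Φ(−δ − 1.645) = Φ(0.780) + Φ(-4.070) = 0.7823 + 0.0000 = 0.7823.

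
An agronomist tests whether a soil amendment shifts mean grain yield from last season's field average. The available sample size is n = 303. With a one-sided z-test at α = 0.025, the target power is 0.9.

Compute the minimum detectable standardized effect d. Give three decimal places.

d ≈ 0.186

Need Φ(δ − 1.960) = 0.9, so δ = 1.960 + 1.282 = 3.242.
δ = d·√n ⇒ d = δ/√n = 3.242/√303 = 0.1862.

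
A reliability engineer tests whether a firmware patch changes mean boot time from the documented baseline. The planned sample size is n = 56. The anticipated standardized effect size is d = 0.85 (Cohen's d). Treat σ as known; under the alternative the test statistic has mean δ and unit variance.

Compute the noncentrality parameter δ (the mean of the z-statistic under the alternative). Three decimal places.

δ ≈ 6.361

The noncentrality parameter scales effect size by the design's sample-size factor: δ = d·√n = 0.85 × √56 = 6.3608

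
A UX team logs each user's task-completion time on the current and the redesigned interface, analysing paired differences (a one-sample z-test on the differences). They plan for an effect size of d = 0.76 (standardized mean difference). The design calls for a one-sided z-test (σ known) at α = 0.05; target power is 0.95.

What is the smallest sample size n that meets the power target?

For power 0.95 need Φ(δ − z_{0.05}) = 0.95, so δ = z_{0.05} + z_{0.05} = 1.645 + 1.645 = 3.290.
δ = d·√n ⇒ n = (δ/d)² = (3.290 / 0.76)² = 18.74.
Rounding up, n = 19.

n = 19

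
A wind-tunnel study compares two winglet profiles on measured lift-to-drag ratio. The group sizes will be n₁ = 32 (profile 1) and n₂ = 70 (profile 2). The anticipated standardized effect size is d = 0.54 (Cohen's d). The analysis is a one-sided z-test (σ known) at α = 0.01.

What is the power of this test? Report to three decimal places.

Noncentrality parameter: δ = d / √(1/n₁ + 1/n₂) = 0.54 / √(1/32 + 1/70) = 2.5306
One-sided α = 0.01 → critical value z_{0.01} = 2.326.
Power = P(Z > 2.326 − δ) = Φ(0.204) = 0.5809.

Power ≈ 0.581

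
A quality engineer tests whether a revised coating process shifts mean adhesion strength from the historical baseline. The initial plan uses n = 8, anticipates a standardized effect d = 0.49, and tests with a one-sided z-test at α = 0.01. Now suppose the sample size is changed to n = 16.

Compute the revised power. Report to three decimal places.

Power ≈ 0.357

With n = 16: δ = d·√n = 0.49 × √16 = 1.9600. Critical value z_{0.01} = 2.326.
Revised power = Φ(δ − 2.326) = Φ(-0.366) = 0.3571.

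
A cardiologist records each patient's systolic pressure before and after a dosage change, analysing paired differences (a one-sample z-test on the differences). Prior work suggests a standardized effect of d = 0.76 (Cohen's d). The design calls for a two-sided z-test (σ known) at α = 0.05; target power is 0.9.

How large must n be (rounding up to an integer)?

n = 19

For power 0.9 need Φ(δ − z_{0.025}) = 0.9, so δ = z_{0.025} + z_{0.10} = 1.960 + 1.282 = 3.242.
(For δ > 0 the lower-tail rejection region contributes negligibly to power, so the one-term inversion is standard.)
δ = d·√n ⇒ n = (δ/d)² = (3.242 / 0.76)² = 18.19.
Rounding up, n = 19.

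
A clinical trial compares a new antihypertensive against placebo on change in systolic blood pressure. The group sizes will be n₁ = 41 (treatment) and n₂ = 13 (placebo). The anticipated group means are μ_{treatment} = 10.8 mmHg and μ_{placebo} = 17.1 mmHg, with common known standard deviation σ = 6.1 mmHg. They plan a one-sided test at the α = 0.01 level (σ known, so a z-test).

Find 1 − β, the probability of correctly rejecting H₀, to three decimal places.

Standardized effect: d = |μ_{treatment} − μ_{placebo}| / σ = |10.8 − 17.1| / 6.1 = 1.0328
Noncentrality parameter: δ = d / √(1/n₁ + 1/n₂) = 1.0328 / √(1/41 + 1/13) = 3.2447
Critical value for a one-sided test at α = 0.01: z_α = 2.326.
Power = P(Z > 2.326 − δ) = Φ(0.918) = 0.8208.

Power ≈ 0.821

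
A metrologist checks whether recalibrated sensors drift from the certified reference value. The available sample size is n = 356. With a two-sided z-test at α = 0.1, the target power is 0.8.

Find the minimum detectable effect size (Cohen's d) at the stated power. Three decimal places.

Need Φ(δ − 1.645) = 0.8, so δ = 1.645 + 0.842 = 2.486.
(The second rejection-region term Φ(−δ − z_{α/2}) is negligible and dropped.)
δ = d·√n ⇒ d = δ/√n = 2.486/√356 = 0.1318.

d ≈ 0.132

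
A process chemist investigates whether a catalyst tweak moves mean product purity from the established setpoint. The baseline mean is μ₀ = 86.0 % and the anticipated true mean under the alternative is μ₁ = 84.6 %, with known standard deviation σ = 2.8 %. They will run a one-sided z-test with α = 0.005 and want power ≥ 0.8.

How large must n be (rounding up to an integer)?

Standardized effect: d = |μ₁ − μ₀| / σ = |84.6 − 86.0| / 2.8 = 0.5000
For power 0.8 need Φ(δ − z_{0.005}) = 0.8, so δ = z_{0.005} + z_{0.20} = 2.576 + 0.842 = 3.417.
δ = d·√n ⇒ n = (δ/d)² = (3.417 / 0.5000)² = 46.72.
Rounding up, n = 47.

n = 47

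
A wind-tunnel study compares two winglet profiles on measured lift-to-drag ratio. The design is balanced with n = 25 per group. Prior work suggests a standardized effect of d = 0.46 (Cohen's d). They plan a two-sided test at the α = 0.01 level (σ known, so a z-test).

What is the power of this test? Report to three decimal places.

Noncentrality parameter: λ = d·√(n/2) = 0.46 × √(25/2) = 1.6263
Two-sided α = 0.01 → critical value z_{0.005} = 2.576.
Power = Φ(λ − 2.576) + Φ(−λ − 2.576) = Φ(-0.949) + Φ(-4.202) = 0.1712 + 0.0000 = 0.1712.

Power ≈ 0.171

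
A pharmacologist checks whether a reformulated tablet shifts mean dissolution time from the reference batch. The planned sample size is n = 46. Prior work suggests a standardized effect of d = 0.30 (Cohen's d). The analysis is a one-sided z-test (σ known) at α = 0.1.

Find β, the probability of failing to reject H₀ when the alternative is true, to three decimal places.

β ≈ 0.226

Noncentrality parameter: δ = d·√n = 0.30 × √46 = 2.0347
One-sided α = 0.1 → critical value z_{0.1} = 1.282.
Power = Φ(δ − 1.282) = Φ(0.753) = 0.7743.
Type II error: β = 1 − power = 1 − 0.7743 = 0.2257.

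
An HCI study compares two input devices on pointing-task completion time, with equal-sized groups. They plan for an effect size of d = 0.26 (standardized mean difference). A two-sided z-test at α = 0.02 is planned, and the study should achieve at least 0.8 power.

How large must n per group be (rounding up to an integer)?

Set Φ(δ − 2.326) = 0.8; then δ − 2.326 = Φ⁻¹(0.8) = 0.842, giving δ = 3.168.
(The Φ(−δ − z_{α/2}) term is vanishingly small for δ > 0 and is dropped in the standard sample-size formula.)
δ = d·√(n/2) ⇒ n = 2(δ/d)² = 2 × (3.168 / 0.26)² = 296.92.
Rounding up, n = 297 per group.

n = 297 per group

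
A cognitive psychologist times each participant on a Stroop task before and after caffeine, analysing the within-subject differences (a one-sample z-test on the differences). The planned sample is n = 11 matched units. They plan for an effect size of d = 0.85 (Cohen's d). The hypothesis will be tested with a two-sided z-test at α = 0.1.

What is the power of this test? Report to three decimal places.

Noncentrality parameter: δ = d·√n = 0.85 × √11 = 2.8191
Critical value for a two-sided test at α = 0.1: z_{α/2} = 1.645.
Power = Φ(δ − 1.645) + Φ(−δ − 1.645) = Φ(1.174) + Φ(-4.464) = 0.8799 + 0.0000 = 0.8799.

Power ≈ 0.880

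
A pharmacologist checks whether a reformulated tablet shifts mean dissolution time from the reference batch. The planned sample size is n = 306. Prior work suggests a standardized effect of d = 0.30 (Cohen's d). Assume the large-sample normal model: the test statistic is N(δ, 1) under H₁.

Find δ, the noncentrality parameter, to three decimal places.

δ = d·√n = 0.30 × √306 = 5.2479

δ ≈ 5.248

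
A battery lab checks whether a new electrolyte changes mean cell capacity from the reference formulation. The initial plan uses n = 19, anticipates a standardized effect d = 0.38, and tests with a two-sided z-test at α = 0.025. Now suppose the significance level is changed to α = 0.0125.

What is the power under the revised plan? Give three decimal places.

Power ≈ 0.200

δ = d·√n = 0.38 × √19 = 1.6564 (unchanged). New critical value: z_{0.0063} = 2.498.
Revised power = Φ(δ − 2.498) + Φ(−δ − 2.498) = Φ(-0.841) + Φ(-4.154) = 0.2001 + 0.0000 = 0.2001.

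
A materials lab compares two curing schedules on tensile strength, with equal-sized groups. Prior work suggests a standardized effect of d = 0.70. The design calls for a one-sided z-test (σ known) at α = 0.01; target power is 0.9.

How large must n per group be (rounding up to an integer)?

For power 0.9 need Φ(δ − z_{0.01}) = 0.9, so δ = z_{0.01} + z_{0.10} = 2.326 + 1.282 = 3.608.
δ = d·√(n/2) ⇒ n = 2(δ/d)² = 2 × (3.608 / 0.70)² = 53.13.
Round up to the next whole unit.

n = 54 per group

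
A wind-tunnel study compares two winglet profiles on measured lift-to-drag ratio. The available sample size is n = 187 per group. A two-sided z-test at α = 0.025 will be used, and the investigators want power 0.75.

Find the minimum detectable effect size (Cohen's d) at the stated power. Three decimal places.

d ≈ 0.302

Required noncentrality: δ = z_{0.0125} + z_{0.25} = 2.241 + 0.674 = 2.916.
(The second rejection-region term Φ(−δ − z_{α/2}) is negligible and dropped.)
δ = d·√(n/2) ⇒ d = δ/√(n/2) = 2.916/√(187/2) = 0.3016.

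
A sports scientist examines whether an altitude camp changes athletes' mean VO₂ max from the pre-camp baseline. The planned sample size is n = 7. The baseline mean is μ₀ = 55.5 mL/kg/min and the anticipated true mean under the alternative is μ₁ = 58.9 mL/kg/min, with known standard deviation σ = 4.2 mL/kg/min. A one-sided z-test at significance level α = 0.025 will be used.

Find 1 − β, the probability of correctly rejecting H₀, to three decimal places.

Power ≈ 0.572

Standardized effect: d = |μ₁ − μ₀| / σ = |58.9 − 55.5| / 4.2 = 0.8095
Noncentrality parameter: δ = d·√n = 0.8095 × √7 = 2.1418
Critical value for a one-sided test at α = 0.025: z_α = 1.960.
Power = Φ(δ − 1.960) = Φ(0.182) = 0.5721.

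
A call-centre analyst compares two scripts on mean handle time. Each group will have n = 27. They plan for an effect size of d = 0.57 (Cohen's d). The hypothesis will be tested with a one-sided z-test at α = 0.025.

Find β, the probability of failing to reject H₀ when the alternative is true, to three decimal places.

Noncentrality parameter: δ = d·√(n/2) = 0.57 × √(27/2) = 2.0943
One-sided α = 0.025 → critical value z_{0.025} = 1.960.
Power = Φ(δ − 1.960) = Φ(0.134) = 0.5534.
Type II error: β = 1 − power = 1 − 0.5534 = 0.4466.

β ≈ 0.447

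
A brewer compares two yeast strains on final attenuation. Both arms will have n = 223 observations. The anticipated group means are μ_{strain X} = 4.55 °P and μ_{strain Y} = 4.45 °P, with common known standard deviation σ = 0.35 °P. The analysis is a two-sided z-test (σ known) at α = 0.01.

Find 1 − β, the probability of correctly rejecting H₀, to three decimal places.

Standardized effect: d = |μ_{strain X} − μ_{strain Y}| / σ = |4.55 − 4.45| / 0.35 = 0.2857
Noncentrality parameter: δ = d·√(n/2) = 0.2857 × √(223/2) = 3.0170
Critical value for a two-sided test at α = 0.01: z_{α/2} = 2.576.
Power = Φ(δ − 2.576) + Φ(−δ − 2.576) = Φ(0.441) + Φ(-5.593) = 0.6704 + 0.0000 = 0.6704.

Power ≈ 0.670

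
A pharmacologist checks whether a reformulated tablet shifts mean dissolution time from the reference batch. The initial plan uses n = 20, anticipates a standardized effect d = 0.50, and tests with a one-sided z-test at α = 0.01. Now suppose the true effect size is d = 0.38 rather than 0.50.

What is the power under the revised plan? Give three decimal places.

With d = 0.38: δ = d·√n = 0.38 × √20 = 1.6994. Critical value z_{0.01} = 2.326.
Revised power = P(Z > 2.326 − δ) = Φ(-0.627) = 0.2654.

Power ≈ 0.265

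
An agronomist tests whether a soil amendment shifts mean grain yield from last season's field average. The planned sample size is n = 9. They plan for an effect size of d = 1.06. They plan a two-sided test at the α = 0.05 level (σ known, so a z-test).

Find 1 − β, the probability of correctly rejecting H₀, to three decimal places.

Noncentrality parameter: δ = d·√n = 1.06 × √9 = 3.1800
Two-sided α = 0.05 → critical value z_{0.025} = 1.960.
Power = Φ(δ − 1.960) + Φ(−δ − 1.960) = Φ(1.220) + Φ(-5.140) = 0.8888 + 0.0000 = 0.8888.

Power ≈ 0.889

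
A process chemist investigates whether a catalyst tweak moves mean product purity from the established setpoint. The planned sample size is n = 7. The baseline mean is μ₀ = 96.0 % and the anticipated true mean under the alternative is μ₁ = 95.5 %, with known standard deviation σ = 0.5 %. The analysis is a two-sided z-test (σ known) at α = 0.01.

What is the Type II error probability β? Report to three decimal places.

β ≈ 0.472

Standardized effect: d = |μ₁ − μ₀| / σ = |95.5 − 96.0| / 0.5 = 1.0000
Noncentrality parameter: δ = d·√n = 1.0000 × √7 = 2.6458
Two-sided α = 0.01 → critical value z_{0.005} = 2.576.
Power = Φ(δ − 2.576) + Φ(−δ − 2.576) = Φ(0.070) + Φ(-5.222) = 0.5279 + 0.0000 = 0.5279.
Type II error: β = 1 − power = 1 − 0.5279 = 0.4721.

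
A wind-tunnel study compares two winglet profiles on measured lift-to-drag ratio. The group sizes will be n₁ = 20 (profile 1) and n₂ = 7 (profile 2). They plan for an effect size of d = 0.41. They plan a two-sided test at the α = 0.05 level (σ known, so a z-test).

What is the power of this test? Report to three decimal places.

Noncentrality parameter: δ = d / √(1/n₁ + 1/n₂) = 0.41 / √(1/20 + 1/7) = 0.9336
Two-sided α = 0.05 → critical value z_{0.025} = 1.960.
Power = Φ(δ − 1.960) + Φ(−δ − 1.960) = Φ(-1.026) + Φ(-2.894) = 0.1524 + 0.0019 = 0.1543.

Power ≈ 0.154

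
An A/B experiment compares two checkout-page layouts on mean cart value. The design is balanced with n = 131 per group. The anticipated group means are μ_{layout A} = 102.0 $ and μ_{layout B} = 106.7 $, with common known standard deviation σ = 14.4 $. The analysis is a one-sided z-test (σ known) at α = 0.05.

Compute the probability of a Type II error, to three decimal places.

β ≈ 0.159

Standardized effect: d = |μ_{layout A} − μ_{layout B}| / σ = |102.0 − 106.7| / 14.4 = 0.3264
Noncentrality parameter: δ = d·√(n/2) = 0.3264 × √(131/2) = 2.6415
One-sided α = 0.05 → critical value z_{0.05} = 1.645.
Power = P(Z > 1.645 − δ) = Φ(0.997) = 0.8405.
Type II error: β = 1 − power = 1 − 0.8405 = 0.1595.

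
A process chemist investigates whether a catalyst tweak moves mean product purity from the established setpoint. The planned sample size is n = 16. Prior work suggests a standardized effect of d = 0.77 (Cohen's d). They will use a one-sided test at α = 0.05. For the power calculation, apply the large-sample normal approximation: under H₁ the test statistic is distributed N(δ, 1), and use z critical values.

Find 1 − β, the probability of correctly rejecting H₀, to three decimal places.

Power ≈ 0.924

Noncentrality parameter: δ = d·√n = 0.77 × √16 = 3.0800
Critical value for a one-sided test at α = 0.05: z_α = 1.645.
Power = Φ(δ − 1.645) = Φ(1.435) = 0.9244.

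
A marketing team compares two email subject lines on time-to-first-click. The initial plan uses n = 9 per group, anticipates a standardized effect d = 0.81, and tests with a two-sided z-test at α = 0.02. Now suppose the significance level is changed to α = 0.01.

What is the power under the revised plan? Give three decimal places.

δ = d·√(n/2) = 0.81 × √(9/2) = 1.7183 (unchanged). New critical value: z_{0.005} = 2.576.
Revised power = Φ(δ − 2.576) + Φ(−δ − 2.576) = Φ(-0.858) + Φ(-4.294) = 0.1956 + 0.0000 = 0.1956.

Power ≈ 0.196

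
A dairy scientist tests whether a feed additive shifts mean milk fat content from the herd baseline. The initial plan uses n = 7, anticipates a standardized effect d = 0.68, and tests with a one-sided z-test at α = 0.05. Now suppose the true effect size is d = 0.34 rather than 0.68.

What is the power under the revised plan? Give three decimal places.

With d = 0.34: δ = d·√n = 0.34 × √7 = 0.8996. Critical value z_{0.05} = 1.645.
Revised power = P(Z > 1.645 − δ) = Φ(-0.745) = 0.2280.

Power ≈ 0.228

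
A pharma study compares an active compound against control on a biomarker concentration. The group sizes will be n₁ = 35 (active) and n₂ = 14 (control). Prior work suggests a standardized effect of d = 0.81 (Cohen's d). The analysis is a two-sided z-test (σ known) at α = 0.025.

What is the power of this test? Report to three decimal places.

Power ≈ 0.626

Noncentrality parameter: δ = d / √(1/n₁ + 1/n₂) = 0.81 / √(1/35 + 1/14) = 2.5614
Two-sided α = 0.025 → critical value z_{0.0125} = 2.241.
Power = Φ(δ − 2.241) + Φ(−δ − 2.241) = Φ(0.320) + Φ(-4.803) = 0.6255 + 0.0000 = 0.6255.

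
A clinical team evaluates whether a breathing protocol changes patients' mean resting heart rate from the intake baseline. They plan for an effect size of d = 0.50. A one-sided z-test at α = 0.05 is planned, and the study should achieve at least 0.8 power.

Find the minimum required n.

n = 25

Set Φ(δ − 1.645) = 0.8; then δ − 1.645 = Φ⁻¹(0.8) = 0.842, giving δ = 2.486.
δ = d·√n ⇒ n = (δ/d)² = (2.486 / 0.50)² = 24.73.
Round up to the next whole unit.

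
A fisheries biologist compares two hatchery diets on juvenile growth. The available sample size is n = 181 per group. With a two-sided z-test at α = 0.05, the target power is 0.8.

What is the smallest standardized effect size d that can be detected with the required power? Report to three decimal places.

Required noncentrality: δ = z_{0.025} + z_{0.20} = 1.960 + 0.842 = 2.802.
(Lower-tail contribution to power is negligible for δ > 0.)
δ = d·√(n/2) ⇒ d = δ/√(n/2) = 2.802/√(181/2) = 0.2945.

d ≈ 0.294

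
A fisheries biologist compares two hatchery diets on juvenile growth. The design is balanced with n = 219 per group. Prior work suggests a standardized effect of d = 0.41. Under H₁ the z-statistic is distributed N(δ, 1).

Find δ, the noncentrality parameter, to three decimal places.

δ = d·√(n/2) = 0.41 × √(219/2) = 4.2903

δ ≈ 4.290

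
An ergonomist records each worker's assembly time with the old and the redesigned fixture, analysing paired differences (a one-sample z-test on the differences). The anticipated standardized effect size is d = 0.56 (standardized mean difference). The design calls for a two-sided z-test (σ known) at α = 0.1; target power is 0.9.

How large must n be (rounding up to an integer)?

For power 0.9 need Φ(δ − z_{0.05}) = 0.9, so δ = z_{0.05} + z_{0.10} = 1.645 + 1.282 = 2.926.
(For δ > 0 the lower-tail rejection region contributes negligibly to power, so the one-term inversion is standard.)
δ = d·√n ⇒ n = (δ/d)² = (2.926 / 0.56)² = 27.31.
Rounding up, n = 28.

n = 28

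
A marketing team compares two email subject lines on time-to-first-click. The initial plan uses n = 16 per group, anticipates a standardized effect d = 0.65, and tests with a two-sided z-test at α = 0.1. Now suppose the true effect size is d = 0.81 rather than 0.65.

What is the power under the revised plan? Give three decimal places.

Power ≈ 0.741

With d = 0.81: δ = d·√(n/2) = 0.81 × √(16/2) = 2.2910. Critical value z_{0.05} = 1.645.
Revised power = Φ(δ − 1.645) + Φ(−δ − 1.645) = Φ(0.646) + Φ(-3.936) = 0.7409 + 0.0000 = 0.7410.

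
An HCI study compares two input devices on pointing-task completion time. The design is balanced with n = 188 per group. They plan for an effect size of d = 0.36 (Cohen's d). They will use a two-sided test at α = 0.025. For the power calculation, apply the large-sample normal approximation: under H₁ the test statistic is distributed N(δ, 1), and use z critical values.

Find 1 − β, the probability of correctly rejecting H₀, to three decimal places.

Power ≈ 0.894

Noncentrality parameter: δ = d·√(n/2) = 0.36 × √(188/2) = 3.4903
Two-sided α = 0.025 → critical value z_{0.0125} = 2.241.
Power = Φ(δ − 2.241) + Φ(−δ − 2.241) = Φ(1.249) + Φ(-5.732) = 0.8942 + 0.0000 = 0.8942.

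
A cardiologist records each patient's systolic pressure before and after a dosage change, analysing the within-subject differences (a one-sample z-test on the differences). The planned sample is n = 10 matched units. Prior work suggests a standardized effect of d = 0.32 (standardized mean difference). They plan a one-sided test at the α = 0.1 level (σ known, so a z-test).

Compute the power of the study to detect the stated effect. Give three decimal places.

Noncentrality parameter: λ = d·√n = 0.32 × √10 = 1.0119
Critical value for a one-sided test at α = 0.1: z_α = 1.282.
Power = Φ(λ − 1.282) = Φ(-0.270) = 0.3937.

Power ≈ 0.394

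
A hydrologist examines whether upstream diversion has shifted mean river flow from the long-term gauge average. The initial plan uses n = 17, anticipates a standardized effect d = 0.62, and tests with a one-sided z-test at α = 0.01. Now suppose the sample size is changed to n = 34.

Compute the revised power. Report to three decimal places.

Power ≈ 0.901

With n = 34: δ = d·√n = 0.62 × √34 = 3.6152. Critical value z_{0.01} = 2.326.
Revised power = P(Z > 2.326 − δ) = Φ(1.289) = 0.9013.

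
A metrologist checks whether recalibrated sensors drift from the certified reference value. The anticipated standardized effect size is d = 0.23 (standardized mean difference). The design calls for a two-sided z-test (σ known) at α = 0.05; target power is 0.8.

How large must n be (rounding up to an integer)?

n = 149

For power 0.8 need Φ(δ − z_{0.025}) = 0.8, so δ = z_{0.025} + z_{0.20} = 1.960 + 0.842 = 2.802.
(For δ > 0 the lower-tail rejection region contributes negligibly to power, so the one-term inversion is standard.)
δ = d·√n ⇒ n = (δ/d)² = (2.802 / 0.23)² = 148.37.
Round up to the next whole unit.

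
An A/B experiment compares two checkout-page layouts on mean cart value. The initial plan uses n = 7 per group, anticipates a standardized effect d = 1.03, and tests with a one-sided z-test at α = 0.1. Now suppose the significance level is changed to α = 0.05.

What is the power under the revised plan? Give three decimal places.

Power ≈ 0.611

δ = d·√(n/2) = 1.03 × √(7/2) = 1.9270 (unchanged). New critical value: z_{0.05} = 1.645.
Revised power = P(Z > 1.645 − δ) = Φ(0.282) = 0.6111.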